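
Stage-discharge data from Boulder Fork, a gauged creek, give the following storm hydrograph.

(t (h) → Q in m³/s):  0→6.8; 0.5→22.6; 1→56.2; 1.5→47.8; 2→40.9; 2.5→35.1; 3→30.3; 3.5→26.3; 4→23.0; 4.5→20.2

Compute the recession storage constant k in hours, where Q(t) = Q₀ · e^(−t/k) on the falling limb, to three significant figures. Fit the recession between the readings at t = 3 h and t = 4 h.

k ≈ 3.63 h

On the falling limb, Q drops from 30.3 to 23.0 m³/s between t = 3 h and t = 4 h (Δt = 1 h).
k = −Δt / ln(Q₂/Q₁) = −1 / ln(23.0/30.3) = 3.63 h.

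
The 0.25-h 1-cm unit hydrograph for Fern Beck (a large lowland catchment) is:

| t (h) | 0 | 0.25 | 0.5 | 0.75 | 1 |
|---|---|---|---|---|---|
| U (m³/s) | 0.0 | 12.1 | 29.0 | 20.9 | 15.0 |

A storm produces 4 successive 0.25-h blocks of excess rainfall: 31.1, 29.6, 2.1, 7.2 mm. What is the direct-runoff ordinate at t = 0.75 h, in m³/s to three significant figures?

By discrete convolution, Q_j = Σ (P_i / 10 mm) · U_{j−i}.
At t = 0.75 h (j=3): Q = (31.1/10)·20.9 + (29.6/10)·29.0 + (2.1/10)·12.1 + (7.2/10)·0.0 = 153 m³/s.

Q ≈ 153 m³/s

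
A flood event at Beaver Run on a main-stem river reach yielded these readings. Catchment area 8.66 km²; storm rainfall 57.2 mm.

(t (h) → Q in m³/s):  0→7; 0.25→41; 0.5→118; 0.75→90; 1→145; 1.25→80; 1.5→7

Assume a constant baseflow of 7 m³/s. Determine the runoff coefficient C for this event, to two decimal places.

C ≈ 0.80

ΣQ_DR = 439.0 m³/s; V = ΣQ_DR·Δt = 3.951 × 10^5 m³.
Runoff depth d = V / A = 45.62 mm.
C = d / P = 45.62 / 57.2 = 0.80.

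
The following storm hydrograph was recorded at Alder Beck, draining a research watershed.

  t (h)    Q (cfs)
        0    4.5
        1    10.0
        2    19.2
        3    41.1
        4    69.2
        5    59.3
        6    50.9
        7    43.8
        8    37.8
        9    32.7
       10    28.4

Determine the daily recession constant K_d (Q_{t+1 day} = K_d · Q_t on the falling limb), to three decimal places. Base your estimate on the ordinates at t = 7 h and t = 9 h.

K_d ≈ 0.030

Between t = 7 h and t = 9 h the flow falls from 43.8 to 32.7 cfs over 2×1 h = 2 h.
Per-interval ratio K = (32.7/43.8)^(1/2) = 0.8640; K_d = K^(24/1) = 0.030.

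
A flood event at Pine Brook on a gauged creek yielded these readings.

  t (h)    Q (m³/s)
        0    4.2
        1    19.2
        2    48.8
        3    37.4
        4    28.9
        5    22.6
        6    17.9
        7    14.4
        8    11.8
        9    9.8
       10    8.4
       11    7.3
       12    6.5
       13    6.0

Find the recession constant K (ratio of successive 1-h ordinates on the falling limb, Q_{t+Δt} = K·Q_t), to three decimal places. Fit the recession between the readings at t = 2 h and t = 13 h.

Using the recession-limb readings at t = 2 h and t = 13 h: Q falls from 48.8 to 6.0 m³/s over 11 intervals.
K = (Q₂/Q₁)^(1/11) = (6.0/48.8)^(1/11) = 0.827.

K ≈ 0.827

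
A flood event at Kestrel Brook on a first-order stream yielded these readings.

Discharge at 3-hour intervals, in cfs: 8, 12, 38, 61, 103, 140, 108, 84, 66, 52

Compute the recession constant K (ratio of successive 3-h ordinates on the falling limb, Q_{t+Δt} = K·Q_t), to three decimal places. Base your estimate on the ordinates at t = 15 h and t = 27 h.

K ≈ 0.781

Using the recession-limb readings at t = 15 h and t = 27 h: Q falls from 140 to 52 cfs over 4 intervals.
K = (Q₂/Q₁)^(1/4) = (52/140)^(1/4) = 0.781.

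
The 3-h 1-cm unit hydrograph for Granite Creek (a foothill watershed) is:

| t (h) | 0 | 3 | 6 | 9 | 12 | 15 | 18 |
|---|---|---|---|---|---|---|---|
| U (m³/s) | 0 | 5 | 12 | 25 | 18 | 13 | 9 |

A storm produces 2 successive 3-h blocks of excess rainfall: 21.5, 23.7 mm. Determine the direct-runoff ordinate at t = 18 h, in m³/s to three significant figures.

Q ≈ 50.2 m³/s

By discrete convolution, Q_j = Σ (P_i / 10 mm) · U_{j−i}.
At t = 18 h (j=6): Q = (21.5/10)·9 + (23.7/10)·13 = 50.2 m³/s.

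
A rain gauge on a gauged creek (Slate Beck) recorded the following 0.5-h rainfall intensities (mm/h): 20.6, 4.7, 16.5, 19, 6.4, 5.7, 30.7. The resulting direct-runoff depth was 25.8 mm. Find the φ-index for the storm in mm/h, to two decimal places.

φ ≈ 8.80 mm/h

Only the 4 blocks with intensity above φ contribute runoff: 20.6, 16.5, 19, 30.7 mm/h.
Σ(I−φ)·Δt = d  ⇒  (20.6+16.5+19+30.7 − 4φ)·0.5 = 25.8
φ = (86.80 − 25.8/0.5) / 4 = 8.80 mm/h.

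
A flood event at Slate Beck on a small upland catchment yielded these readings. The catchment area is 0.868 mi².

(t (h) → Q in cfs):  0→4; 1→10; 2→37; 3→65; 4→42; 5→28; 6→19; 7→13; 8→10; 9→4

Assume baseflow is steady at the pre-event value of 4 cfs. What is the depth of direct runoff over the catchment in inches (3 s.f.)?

d ≈ 0.343 in

Direct runoff: 0.0, 6.0, 33.0, 61.0, 38.0, 24.0, 15.0, 9.0, 6.0, 0.0 cfs; ΣQ_DR = 192.0 cfs.
V = ΣQ_DR · Δt = 192.0 × 3600 s = 6.912 × 10^5 ft³.
Over A = 0.868 mi², depth = V / A = 0.343 in.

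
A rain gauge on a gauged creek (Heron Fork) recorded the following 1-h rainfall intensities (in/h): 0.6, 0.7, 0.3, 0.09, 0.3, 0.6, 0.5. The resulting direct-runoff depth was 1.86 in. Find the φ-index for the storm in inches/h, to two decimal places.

Only the 6 blocks with intensity above φ contribute runoff: 0.6, 0.7, 0.3, 0.3, 0.6, 0.5 in/h.
Σ(I−φ)·Δt = d  ⇒  (0.6+0.7+0.3+0.3+0.6+0.5 − 6φ)·1 = 1.86
φ = (3.000 − 1.86/1) / 6 = 0.19 in/h.

φ ≈ 0.19 in/h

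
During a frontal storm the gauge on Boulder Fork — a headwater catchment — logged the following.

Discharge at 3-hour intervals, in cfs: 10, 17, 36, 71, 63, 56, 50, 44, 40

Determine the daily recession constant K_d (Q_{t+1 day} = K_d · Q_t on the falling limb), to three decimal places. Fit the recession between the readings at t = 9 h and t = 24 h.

Between t = 9 h and t = 24 h the flow falls from 71 to 40 cfs over 5×3 h = 15 h.
Per-interval ratio K = (40/71)^(1/5) = 0.8916; K_d = K^(24/3) = 0.399.

K_d ≈ 0.399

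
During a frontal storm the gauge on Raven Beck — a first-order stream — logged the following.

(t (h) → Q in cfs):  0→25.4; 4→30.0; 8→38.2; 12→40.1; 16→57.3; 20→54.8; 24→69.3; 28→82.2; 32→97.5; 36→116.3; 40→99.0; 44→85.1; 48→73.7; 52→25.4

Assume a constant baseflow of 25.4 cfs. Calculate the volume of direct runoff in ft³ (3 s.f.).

Direct-runoff ordinates (Q − Q_b): 0.0, 4.6, 12.8, 14.7, 31.9, 29.4, 43.9, 56.8, 72.1, 90.9, 73.6, 59.7, 48.3, 0.0 cfs.
ΣQ_DR = 538.7 cfs.
With Δt = 4 h = 14400 s, V = ΣQ_DR · Δt = 538.7 × 14400 = 7.76 × 10^6 ft³.

V ≈ 7.76 × 10^6 ft³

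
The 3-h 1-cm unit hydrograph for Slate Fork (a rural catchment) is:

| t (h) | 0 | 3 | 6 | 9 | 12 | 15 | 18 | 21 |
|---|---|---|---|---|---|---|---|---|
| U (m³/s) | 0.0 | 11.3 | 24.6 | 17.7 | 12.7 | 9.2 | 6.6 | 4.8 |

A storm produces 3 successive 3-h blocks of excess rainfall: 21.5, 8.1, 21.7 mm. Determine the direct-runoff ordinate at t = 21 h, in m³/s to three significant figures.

Q ≈ 35.6 m³/s

By discrete convolution, Q_j = Σ (P_i / 10 mm) · U_{j−i}.
At t = 21 h (j=7): Q = (21.5/10)·4.8 + (8.1/10)·6.6 + (21.7/10)·9.2 = 35.6 m³/s.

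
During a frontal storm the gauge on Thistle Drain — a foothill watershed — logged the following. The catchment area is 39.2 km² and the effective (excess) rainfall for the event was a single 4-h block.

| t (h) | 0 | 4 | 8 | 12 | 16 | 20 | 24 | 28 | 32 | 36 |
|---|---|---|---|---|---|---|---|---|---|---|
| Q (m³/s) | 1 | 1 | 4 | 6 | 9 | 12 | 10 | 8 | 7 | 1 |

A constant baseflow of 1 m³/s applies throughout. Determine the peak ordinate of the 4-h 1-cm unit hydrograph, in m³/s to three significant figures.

Direct runoff: 0.0, 0.0, 3.0, 5.0, 8.0, 11.0, 9.0, 7.0, 6.0, 0.0 m³/s; ΣQ_DR = 49.00 m³/s, peak = 11.0 m³/s.
Runoff depth d = ΣQ_DR·Δt / A = 49.00 × 14400 / (39.2 km²) = 18.00 mm.
The 1-cm UH is the DRH scaled by (10 mm)/d, so U_p = 11.0 × 10/18.00 = 6.11 m³/s.

U_p ≈ 6.11 m³/s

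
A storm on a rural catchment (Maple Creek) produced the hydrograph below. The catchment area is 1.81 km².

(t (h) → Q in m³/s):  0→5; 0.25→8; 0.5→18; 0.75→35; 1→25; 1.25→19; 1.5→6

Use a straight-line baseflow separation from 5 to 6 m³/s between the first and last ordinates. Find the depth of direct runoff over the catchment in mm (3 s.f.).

d ≈ 38.5 mm

Direct runoff: 0.00, 2.83, 12.67, 29.50, 19.33, 13.17, 0.00 m³/s; ΣQ_DR = 77.50 m³/s.
V = ΣQ_DR · Δt = 77.50 × 900 s = 69750 m³.
Over A = 1.81 km², depth = V / A = 38.5 mm.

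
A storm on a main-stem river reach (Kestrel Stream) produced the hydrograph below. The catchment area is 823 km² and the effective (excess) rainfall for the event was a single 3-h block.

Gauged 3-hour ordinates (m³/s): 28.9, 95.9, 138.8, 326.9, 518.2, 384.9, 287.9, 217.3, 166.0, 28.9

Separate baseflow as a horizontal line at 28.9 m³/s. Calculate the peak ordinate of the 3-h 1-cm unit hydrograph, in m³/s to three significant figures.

Direct runoff: 0.0, 67.0, 109.9, 298.0, 489.3, 356.0, 259.0, 188.4, 137.1, 0.0 m³/s; ΣQ_DR = 1905 m³/s, peak = 489.3 m³/s.
Runoff depth d = ΣQ_DR·Δt / A = 1905 × 10800 / (823 km²) = 24.99 mm.
The 1-cm UH is the DRH scaled by (10 mm)/d, so U_p = 489.3 × 10/24.99 = 196 m³/s.

U_p ≈ 196 m³/s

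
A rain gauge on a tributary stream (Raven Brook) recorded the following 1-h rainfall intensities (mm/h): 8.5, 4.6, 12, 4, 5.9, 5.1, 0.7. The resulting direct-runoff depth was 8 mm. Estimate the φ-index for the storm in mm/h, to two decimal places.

Only the 2 blocks with intensity above φ contribute runoff: 8.5, 12 mm/h.
Σ(I−φ)·Δt = d  ⇒  (8.5+12 − 2φ)·1 = 8
φ = (20.50 − 8/1) / 2 = 6.25 mm/h.

φ ≈ 6.25 mm/h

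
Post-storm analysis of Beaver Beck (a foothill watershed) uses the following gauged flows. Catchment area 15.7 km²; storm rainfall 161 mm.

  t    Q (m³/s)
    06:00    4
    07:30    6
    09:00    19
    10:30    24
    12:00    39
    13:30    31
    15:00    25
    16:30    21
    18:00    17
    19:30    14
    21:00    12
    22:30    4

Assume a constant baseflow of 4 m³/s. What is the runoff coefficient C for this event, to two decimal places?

ΣQ_DR = 168.0 m³/s; V = ΣQ_DR·Δt = 9.072 × 10^5 m³.
Runoff depth d = V / A = 57.78 mm.
C = d / P = 57.78 / 161 = 0.36.

C ≈ 0.36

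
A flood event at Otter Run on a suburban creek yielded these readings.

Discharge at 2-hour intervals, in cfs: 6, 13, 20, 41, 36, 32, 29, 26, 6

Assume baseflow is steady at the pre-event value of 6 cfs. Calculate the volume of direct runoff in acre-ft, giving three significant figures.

V ≈ 25.6 acre-ft

Direct-runoff ordinates (Q − Q_b): 0.0, 7.0, 14.0, 35.0, 30.0, 26.0, 23.0, 20.0, 0.0 cfs.
ΣQ_DR = 155.0 cfs.
With Δt = 2 h = 7200 s, V = ΣQ_DR · Δt = 155.0 × 7200 = 1.12 × 10^6 ft³ = 25.6 acre-ft.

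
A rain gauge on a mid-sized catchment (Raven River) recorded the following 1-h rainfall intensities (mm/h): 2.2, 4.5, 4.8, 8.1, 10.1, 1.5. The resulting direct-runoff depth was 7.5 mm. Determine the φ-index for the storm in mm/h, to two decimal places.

φ ≈ 5.35 mm/h

Only the 2 blocks with intensity above φ contribute runoff: 8.1, 10.1 mm/h.
Σ(I−φ)·Δt = d  ⇒  (8.1+10.1 − 2φ)·1 = 7.5
φ = (18.20 − 7.5/1) / 2 = 5.35 mm/h.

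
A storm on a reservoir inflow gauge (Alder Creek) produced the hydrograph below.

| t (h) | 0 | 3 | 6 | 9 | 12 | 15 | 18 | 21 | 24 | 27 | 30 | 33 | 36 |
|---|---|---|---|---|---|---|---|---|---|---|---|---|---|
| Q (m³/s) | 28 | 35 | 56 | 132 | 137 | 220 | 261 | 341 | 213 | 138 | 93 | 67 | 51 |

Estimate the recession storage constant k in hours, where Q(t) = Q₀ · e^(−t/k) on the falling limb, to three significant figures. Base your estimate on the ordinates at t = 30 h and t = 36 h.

On the falling limb, Q drops from 93 to 51 m³/s between t = 30 h and t = 36 h (Δt = 6 h).
k = −Δt / ln(Q₂/Q₁) = −6 / ln(51/93) = 9.99 h.

k ≈ 9.99 h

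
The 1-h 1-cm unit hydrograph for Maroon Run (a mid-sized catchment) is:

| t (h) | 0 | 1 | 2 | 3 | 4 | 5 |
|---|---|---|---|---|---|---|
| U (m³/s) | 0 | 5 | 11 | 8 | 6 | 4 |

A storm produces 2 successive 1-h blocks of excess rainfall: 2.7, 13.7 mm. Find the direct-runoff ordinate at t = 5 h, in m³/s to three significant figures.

By discrete convolution, Q_j = Σ (P_i / 10 mm) · U_{j−i}.
At t = 5 h (j=5): Q = (2.7/10)·4 + (13.7/10)·6 = 9.30 m³/s.

Q ≈ 9.30 m³/s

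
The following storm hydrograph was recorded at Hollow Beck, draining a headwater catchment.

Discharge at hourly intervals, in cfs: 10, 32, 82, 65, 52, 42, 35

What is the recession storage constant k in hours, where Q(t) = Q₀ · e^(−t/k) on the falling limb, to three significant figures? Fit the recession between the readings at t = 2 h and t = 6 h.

On the falling limb, Q drops from 82 to 35 cfs between t = 2 h and t = 6 h (Δt = 4 h).
k = −Δt / ln(Q₂/Q₁) = −4 / ln(35/82) = 4.70 h.

k ≈ 4.70 h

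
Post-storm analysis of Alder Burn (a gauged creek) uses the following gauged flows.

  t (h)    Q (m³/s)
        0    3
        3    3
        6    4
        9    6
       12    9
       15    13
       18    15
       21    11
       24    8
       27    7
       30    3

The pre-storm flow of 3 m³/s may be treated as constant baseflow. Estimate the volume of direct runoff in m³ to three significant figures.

Direct-runoff ordinates (Q − Q_b): 0.0, 0.0, 1.0, 3.0, 6.0, 10.0, 12.0, 8.0, 5.0, 4.0, 0.0 m³/s.
ΣQ_DR = 49.00 m³/s.
With Δt = 3 h = 10800 s, V = ΣQ_DR · Δt = 49.00 × 10800 = 5.29 × 10^5 m³.

V ≈ 5.29 × 10^5 m³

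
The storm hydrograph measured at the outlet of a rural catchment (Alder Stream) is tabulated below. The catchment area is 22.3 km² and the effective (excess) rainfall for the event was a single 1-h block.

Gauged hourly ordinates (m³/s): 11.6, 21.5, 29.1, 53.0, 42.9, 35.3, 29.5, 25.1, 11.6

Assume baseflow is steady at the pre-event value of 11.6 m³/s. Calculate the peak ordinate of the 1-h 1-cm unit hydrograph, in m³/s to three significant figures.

Direct runoff: 0.0, 9.9, 17.5, 41.4, 31.3, 23.7, 17.9, 13.5, 0.0 m³/s; ΣQ_DR = 155.2 m³/s, peak = 41.4 m³/s.
Runoff depth d = ΣQ_DR·Δt / A = 155.2 × 3600 / (22.3 km²) = 25.05 mm.
The 1-cm UH is the DRH scaled by (10 mm)/d, so U_p = 41.4 × 10/25.05 = 16.5 m³/s.

U_p ≈ 16.5 m³/s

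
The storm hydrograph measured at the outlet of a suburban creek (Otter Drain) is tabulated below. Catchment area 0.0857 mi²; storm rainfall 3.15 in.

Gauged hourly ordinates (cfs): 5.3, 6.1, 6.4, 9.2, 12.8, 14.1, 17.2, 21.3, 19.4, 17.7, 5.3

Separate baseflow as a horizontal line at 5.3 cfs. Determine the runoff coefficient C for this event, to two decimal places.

ΣQ_DR = 76.50 cfs; V = ΣQ_DR·Δt = 2.754 × 10^5 ft³.
Runoff depth d = V / A = 1.383 in.
C = d / P = 1.383 / 3.15 = 0.44.

C ≈ 0.44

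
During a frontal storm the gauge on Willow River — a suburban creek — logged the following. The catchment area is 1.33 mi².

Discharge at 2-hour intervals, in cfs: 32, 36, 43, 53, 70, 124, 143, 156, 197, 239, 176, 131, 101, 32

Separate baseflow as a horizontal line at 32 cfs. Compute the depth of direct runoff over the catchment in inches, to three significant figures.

d ≈ 2.53 in

Direct runoff: 0.0, 4.0, 11.0, 21.0, 38.0, 92.0, 111.0, 124.0, 165.0, 207.0, 144.0, 99.0, 69.0, 0.0 cfs; ΣQ_DR = 1085 cfs.
V = ΣQ_DR · Δt = 1085 × 7200 s = 7.812 × 10^6 ft³.
Over A = 1.33 mi², depth = V / A = 2.53 in.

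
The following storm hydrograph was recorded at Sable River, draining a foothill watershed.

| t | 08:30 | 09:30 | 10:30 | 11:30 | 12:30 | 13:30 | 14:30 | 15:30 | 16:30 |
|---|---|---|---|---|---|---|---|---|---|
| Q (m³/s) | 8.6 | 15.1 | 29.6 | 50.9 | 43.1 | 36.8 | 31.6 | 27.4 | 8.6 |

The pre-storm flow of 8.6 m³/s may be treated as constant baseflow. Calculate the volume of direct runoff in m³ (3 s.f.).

Direct-runoff ordinates (Q − Q_b): 0.0, 6.5, 21.0, 42.3, 34.5, 28.2, 23.0, 18.8, 0.0 m³/s.
ΣQ_DR = 174.3 m³/s.
With Δt = 1 h = 3600 s, V = ΣQ_DR · Δt = 174.3 × 3600 = 6.27 × 10^5 m³.

V ≈ 6.27 × 10^5 m³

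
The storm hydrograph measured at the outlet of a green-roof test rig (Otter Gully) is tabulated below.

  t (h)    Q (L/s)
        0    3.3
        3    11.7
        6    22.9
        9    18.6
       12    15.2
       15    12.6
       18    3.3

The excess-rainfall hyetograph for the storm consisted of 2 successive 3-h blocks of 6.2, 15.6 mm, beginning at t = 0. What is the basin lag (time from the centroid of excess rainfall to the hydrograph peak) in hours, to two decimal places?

Centroid of excess rainfall: t_c = Σ P_i·t̄_i / ΣP_i = 3.6468 h (block centres at 1.5, 4.5 h).
Hydrograph peak occurs at t = 6 h, so basin lag t_L = 6 − 3.6468 = 2.35 h.

t_L ≈ 2.35 h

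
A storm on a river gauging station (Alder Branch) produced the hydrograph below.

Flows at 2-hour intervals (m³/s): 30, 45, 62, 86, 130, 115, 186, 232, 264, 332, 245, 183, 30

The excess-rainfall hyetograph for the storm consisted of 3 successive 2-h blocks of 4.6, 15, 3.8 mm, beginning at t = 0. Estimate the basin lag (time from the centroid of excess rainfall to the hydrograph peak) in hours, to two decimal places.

Centroid of excess rainfall: t_c = Σ P_i·t̄_i / ΣP_i = 2.9316 h (block centres at 1, 3, 5 h).
Hydrograph peak occurs at t = 18 h, so basin lag t_L = 18 − 2.9316 = 15.07 h.

t_L ≈ 15.07 h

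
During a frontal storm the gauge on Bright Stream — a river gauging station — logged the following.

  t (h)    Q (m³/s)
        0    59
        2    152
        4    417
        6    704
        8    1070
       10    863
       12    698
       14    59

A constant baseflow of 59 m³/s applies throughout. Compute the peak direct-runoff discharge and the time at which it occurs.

Subtracting baseflow gives direct-runoff ordinates: 0.0, 93.0, 358.0, 645.0, 1011.0, 804.0, 639.0, 0.0 m³/s.
The maximum is 1011.0 m³/s, occurring at the reading for t = 8 h.

Q_p = 1011.0 m³/s at t = 8 h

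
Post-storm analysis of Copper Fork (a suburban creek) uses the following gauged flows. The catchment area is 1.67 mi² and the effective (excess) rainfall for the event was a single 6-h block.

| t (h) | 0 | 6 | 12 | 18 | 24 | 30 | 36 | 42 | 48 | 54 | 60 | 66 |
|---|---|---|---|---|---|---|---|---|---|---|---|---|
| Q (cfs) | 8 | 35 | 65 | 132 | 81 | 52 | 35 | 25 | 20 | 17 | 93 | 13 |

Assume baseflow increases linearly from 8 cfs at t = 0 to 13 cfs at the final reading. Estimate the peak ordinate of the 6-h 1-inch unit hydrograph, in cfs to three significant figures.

U_p ≈ 49.0 cfs

Direct runoff: 0.00, 26.55, 56.09, 122.64, 71.18, 41.73, 24.27, 13.82, 8.36, 4.91, 80.45, 0.00 cfs; ΣQ_DR = 450.0 cfs, peak = 122.64 cfs.
Runoff depth d = ΣQ_DR·Δt / A = 450.0 × 21600 / (1.67 mi²) = 2.505 in.
The 1-inch UH is the DRH scaled by (1 in)/d, so U_p = 122.64 × 1/2.505 = 49.0 cfs.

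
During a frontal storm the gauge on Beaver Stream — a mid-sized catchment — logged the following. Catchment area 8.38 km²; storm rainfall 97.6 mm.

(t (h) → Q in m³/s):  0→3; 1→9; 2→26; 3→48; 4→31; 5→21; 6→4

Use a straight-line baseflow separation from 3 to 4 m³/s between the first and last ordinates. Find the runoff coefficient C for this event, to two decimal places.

ΣQ_DR = 117.5 m³/s; V = ΣQ_DR·Δt = 4.230 × 10^5 m³.
Runoff depth d = V / A = 50.48 mm.
C = d / P = 50.48 / 97.6 = 0.52.

C ≈ 0.52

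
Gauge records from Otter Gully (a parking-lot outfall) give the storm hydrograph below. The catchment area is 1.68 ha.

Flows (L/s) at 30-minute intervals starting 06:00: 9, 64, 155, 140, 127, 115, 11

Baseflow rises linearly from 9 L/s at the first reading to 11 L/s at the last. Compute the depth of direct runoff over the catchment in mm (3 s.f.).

Direct runoff: 0.00, 54.67, 145.33, 130.00, 116.67, 104.33, 0.00 L/s; ΣQ_DR = 551.0 L/s.
V = ΣQ_DR · Δt = 551.0 × 1800 s = 9.918 × 10^5 L.
Over A = 1.68 ha, depth = V / A = 59.0 mm.

d ≈ 59.0 mm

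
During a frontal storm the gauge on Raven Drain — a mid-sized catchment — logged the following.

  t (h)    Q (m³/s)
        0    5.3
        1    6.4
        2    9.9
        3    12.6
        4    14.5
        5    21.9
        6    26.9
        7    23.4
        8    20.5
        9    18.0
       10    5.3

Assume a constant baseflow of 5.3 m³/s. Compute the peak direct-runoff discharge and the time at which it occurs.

Subtracting baseflow gives direct-runoff ordinates: 0.0, 1.1, 4.6, 7.3, 9.2, 16.6, 21.6, 18.1, 15.2, 12.7, 0.0 m³/s.
The maximum is 21.6 m³/s, occurring at the reading for t = 6 h.

Q_p = 21.6 m³/s at t = 6 h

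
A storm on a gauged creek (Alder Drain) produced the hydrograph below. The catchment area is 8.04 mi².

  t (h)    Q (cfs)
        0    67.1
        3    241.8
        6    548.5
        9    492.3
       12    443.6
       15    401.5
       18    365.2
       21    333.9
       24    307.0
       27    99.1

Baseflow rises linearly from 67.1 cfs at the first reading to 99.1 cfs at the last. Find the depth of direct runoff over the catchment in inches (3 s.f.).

d ≈ 1.43 in

Direct runoff: 0.00, 171.14, 474.29, 414.53, 362.28, 316.62, 276.77, 241.91, 211.46, 0.00 cfs; ΣQ_DR = 2469 cfs.
V = ΣQ_DR · Δt = 2469 × 10800 s = 2.667 × 10^7 ft³.
Over A = 8.04 mi², depth = V / A = 1.43 in.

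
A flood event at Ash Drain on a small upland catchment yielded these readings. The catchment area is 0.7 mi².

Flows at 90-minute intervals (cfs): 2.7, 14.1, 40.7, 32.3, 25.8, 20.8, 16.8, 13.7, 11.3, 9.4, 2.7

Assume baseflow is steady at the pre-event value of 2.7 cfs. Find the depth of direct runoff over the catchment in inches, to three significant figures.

Direct runoff: 0.0, 11.4, 38.0, 29.6, 23.1, 18.1, 14.1, 11.0, 8.6, 6.7, 0.0 cfs; ΣQ_DR = 160.6 cfs.
V = ΣQ_DR · Δt = 160.6 × 5400 s = 8.672 × 10^5 ft³.
Over A = 0.7 mi², depth = V / A = 0.533 in.

d ≈ 0.533 in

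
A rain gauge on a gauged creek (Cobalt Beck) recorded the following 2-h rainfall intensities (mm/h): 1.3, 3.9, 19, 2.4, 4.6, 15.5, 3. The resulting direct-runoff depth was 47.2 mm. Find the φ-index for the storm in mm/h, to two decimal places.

φ ≈ 5.45 mm/h

Only the 2 blocks with intensity above φ contribute runoff: 19, 15.5 mm/h.
Σ(I−φ)·Δt = d  ⇒  (19+15.5 − 2φ)·2 = 47.2
φ = (34.50 − 47.2/2) / 2 = 5.45 mm/h.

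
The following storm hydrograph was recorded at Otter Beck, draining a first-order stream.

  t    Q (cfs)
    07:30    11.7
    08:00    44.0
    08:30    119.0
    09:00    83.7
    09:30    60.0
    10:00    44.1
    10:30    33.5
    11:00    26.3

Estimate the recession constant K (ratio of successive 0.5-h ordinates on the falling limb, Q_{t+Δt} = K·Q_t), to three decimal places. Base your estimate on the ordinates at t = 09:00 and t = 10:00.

K ≈ 0.726

Using the recession-limb readings at t = 09:00 and t = 10:00: Q falls from 83.7 to 44.1 cfs over 2 intervals.
K = (Q₂/Q₁)^(1/2) = (44.1/83.7)^(1/2) = 0.726.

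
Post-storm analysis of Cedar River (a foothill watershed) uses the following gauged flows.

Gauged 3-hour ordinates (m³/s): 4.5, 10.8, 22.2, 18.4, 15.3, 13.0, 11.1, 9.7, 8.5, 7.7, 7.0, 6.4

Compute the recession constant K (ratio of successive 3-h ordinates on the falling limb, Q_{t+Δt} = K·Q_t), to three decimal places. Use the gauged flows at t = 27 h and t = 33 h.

K ≈ 0.912

Using the recession-limb readings at t = 27 h and t = 33 h: Q falls from 7.7 to 6.4 m³/s over 2 intervals.
K = (Q₂/Q₁)^(1/2) = (6.4/7.7)^(1/2) = 0.912.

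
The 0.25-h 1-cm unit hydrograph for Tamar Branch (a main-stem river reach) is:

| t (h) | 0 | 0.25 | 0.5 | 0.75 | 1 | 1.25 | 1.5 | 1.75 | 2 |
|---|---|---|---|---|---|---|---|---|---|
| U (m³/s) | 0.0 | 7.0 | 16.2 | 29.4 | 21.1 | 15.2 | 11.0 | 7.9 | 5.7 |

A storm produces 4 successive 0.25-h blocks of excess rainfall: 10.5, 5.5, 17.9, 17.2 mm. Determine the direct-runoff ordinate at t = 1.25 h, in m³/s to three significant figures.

By discrete convolution, Q_j = Σ (P_i / 10 mm) · U_{j−i}.
At t = 1.25 h (j=5): Q = (10.5/10)·15.2 + (5.5/10)·21.1 + (17.9/10)·29.4 + (17.2/10)·16.2 = 108 m³/s.

Q ≈ 108 m³/s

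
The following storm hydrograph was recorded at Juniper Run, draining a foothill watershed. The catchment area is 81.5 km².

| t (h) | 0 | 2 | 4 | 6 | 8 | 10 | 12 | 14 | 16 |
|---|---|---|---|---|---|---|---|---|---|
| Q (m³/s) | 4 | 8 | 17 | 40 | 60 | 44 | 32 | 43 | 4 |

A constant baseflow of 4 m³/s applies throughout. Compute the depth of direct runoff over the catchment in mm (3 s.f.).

d ≈ 19.1 mm

Direct runoff: 0.0, 4.0, 13.0, 36.0, 56.0, 40.0, 28.0, 39.0, 0.0 m³/s; ΣQ_DR = 216.0 m³/s.
V = ΣQ_DR · Δt = 216.0 × 7200 s = 1.555 × 10^6 m³.
Over A = 81.5 km², depth = V / A = 19.1 mm.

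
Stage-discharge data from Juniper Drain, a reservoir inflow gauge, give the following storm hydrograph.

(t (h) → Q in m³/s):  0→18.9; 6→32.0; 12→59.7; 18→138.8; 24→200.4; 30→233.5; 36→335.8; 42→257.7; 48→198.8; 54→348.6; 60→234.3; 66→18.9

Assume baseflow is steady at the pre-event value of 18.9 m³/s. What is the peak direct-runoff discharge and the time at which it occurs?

Subtracting baseflow gives direct-runoff ordinates: 0.0, 13.1, 40.8, 119.9, 181.5, 214.6, 316.9, 238.8, 179.9, 329.7, 215.4, 0.0 m³/s.
The maximum is 329.7 m³/s, occurring at the reading for t = 54 h.

Q_p = 329.7 m³/s at t = 54 h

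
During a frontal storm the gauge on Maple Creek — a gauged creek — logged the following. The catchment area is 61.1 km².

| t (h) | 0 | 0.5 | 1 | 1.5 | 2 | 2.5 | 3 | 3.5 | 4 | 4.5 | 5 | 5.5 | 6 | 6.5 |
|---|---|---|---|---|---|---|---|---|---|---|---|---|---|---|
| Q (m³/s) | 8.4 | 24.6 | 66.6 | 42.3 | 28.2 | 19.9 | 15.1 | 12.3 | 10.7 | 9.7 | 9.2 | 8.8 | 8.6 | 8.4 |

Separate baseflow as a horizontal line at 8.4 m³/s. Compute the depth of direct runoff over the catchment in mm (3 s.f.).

d ≈ 4.57 mm

Direct runoff: 0.0, 16.2, 58.2, 33.9, 19.8, 11.5, 6.7, 3.9, 2.3, 1.3, 0.8, 0.4, 0.2, 0.0 m³/s; ΣQ_DR = 155.2 m³/s.
V = ΣQ_DR · Δt = 155.2 × 1800 s = 2.794 × 10^5 m³.
Over A = 61.1 km², depth = V / A = 4.57 mm.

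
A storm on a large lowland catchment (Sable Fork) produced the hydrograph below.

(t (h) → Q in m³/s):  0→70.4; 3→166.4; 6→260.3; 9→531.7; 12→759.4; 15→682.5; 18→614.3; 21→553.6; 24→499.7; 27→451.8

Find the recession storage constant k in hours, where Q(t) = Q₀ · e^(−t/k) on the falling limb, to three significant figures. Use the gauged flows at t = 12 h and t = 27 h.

On the falling limb, Q drops from 759.4 to 451.8 m³/s between t = 12 h and t = 27 h (Δt = 15 h).
k = −Δt / ln(Q₂/Q₁) = −15 / ln(451.8/759.4) = 28.9 h.

k ≈ 28.9 h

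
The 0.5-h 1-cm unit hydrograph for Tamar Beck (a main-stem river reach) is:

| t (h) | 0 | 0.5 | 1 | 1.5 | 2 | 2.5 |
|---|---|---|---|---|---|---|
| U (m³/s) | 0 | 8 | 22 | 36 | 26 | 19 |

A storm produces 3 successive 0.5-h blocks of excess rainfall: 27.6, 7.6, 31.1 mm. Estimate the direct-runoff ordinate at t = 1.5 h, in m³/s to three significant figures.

By discrete convolution, Q_j = Σ (P_i / 10 mm) · U_{j−i}.
At t = 1.5 h (j=3): Q = (27.6/10)·36 + (7.6/10)·22 + (31.1/10)·8 = 141 m³/s.

Q ≈ 141 m³/s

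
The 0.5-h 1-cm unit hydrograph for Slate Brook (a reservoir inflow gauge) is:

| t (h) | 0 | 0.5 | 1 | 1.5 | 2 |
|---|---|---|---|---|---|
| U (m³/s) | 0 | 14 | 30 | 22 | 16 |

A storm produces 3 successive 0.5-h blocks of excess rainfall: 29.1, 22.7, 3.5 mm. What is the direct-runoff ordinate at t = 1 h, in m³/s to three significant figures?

Q ≈ 119 m³/s

By discrete convolution, Q_j = Σ (P_i / 10 mm) · U_{j−i}.
At t = 1 h (j=2): Q = (29.1/10)·30 + (22.7/10)·14 + (3.5/10)·0 = 119 m³/s.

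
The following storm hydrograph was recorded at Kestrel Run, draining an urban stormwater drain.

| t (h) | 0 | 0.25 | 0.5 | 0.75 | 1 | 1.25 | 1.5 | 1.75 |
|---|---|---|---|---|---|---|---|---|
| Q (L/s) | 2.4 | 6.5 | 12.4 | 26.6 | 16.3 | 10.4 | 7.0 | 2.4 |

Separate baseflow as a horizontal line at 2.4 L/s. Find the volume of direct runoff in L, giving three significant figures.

Direct-runoff ordinates (Q − Q_b): 0.0, 4.1, 10.0, 24.2, 13.9, 8.0, 4.6, 0.0 L/s.
ΣQ_DR = 64.80 L/s.
With Δt = 0.25 h = 900 s, V = ΣQ_DR · Δt = 64.80 × 900 = 58300 L.

V ≈ 58300 L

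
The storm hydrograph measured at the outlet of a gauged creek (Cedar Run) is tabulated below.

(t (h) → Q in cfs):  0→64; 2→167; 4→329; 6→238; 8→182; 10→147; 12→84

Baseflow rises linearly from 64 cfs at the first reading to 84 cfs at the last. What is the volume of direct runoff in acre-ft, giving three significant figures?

V ≈ 115 acre-ft

Direct-runoff ordinates (Q − Q_b): 0.00, 99.67, 258.33, 164.00, 104.67, 66.33, 0.00 cfs.
ΣQ_DR = 693.0 cfs.
With Δt = 2 h = 7200 s, V = ΣQ_DR · Δt = 693.0 × 7200 = 4.99 × 10^6 ft³ = 115 acre-ft.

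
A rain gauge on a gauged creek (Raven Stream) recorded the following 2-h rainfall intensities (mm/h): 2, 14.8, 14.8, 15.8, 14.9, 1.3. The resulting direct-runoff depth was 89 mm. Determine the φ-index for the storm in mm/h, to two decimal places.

φ ≈ 3.95 mm/h

Only the 4 blocks with intensity above φ contribute runoff: 14.8, 14.8, 15.8, 14.9 mm/h.
Σ(I−φ)·Δt = d  ⇒  (14.8+14.8+15.8+14.9 − 4φ)·2 = 89
φ = (60.30 − 89/2) / 4 = 3.95 mm/h.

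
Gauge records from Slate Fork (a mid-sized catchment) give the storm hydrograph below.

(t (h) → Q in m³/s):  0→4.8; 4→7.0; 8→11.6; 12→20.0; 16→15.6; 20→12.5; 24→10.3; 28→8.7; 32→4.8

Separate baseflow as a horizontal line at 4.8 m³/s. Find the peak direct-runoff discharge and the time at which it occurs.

Q_p = 15.2 m³/s at t = 12 h

Subtracting baseflow gives direct-runoff ordinates: 0.0, 2.2, 6.8, 15.2, 10.8, 7.7, 5.5, 3.9, 0.0 m³/s.
The maximum is 15.2 m³/s, occurring at the reading for t = 12 h.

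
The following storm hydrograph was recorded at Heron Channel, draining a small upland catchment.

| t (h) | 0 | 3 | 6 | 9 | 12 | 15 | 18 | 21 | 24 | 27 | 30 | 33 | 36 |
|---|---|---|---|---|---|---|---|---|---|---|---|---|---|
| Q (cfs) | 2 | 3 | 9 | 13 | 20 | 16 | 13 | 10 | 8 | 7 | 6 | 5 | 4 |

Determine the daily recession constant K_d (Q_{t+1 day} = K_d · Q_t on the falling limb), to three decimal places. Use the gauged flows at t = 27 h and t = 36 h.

K_d ≈ 0.225

Between t = 27 h and t = 36 h the flow falls from 7 to 4 cfs over 3×3 h = 9 h.
Per-interval ratio K = (4/7)^(1/3) = 0.8298; K_d = K^(24/3) = 0.225.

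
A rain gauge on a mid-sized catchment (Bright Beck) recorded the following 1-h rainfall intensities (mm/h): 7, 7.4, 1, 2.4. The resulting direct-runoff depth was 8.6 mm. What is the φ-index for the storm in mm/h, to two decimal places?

φ ≈ 2.90 mm/h

Only the 2 blocks with intensity above φ contribute runoff: 7, 7.4 mm/h.
Σ(I−φ)·Δt = d  ⇒  (7+7.4 − 2φ)·1 = 8.6
φ = (14.40 − 8.6/1) / 2 = 2.90 mm/h.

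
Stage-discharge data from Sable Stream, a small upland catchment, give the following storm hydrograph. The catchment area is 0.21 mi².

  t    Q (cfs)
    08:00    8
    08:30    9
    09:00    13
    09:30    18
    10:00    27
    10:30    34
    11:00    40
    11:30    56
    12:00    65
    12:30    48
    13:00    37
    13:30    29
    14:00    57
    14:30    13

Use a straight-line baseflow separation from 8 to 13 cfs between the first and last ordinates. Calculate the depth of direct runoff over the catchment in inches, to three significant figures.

d ≈ 1.13 in

Direct runoff: 0.00, 0.62, 4.23, 8.85, 17.46, 24.08, 29.69, 45.31, 53.92, 36.54, 25.15, 16.77, 44.38, 0.00 cfs; ΣQ_DR = 307.0 cfs.
V = ΣQ_DR · Δt = 307.0 × 1800 s = 5.526 × 10^5 ft³.
Over A = 0.21 mi², depth = V / A = 1.13 in.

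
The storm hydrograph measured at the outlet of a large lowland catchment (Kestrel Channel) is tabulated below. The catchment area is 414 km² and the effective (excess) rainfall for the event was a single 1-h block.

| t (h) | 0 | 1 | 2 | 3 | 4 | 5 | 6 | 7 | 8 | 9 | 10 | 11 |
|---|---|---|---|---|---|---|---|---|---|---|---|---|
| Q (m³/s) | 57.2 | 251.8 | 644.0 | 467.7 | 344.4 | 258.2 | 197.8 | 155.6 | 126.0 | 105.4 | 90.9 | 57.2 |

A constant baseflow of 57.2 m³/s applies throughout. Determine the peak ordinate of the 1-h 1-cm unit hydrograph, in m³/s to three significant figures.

U_p ≈ 326 m³/s

Direct runoff: 0.0, 194.6, 586.8, 410.5, 287.2, 201.0, 140.6, 98.4, 68.8, 48.2, 33.7, 0.0 m³/s; ΣQ_DR = 2070 m³/s, peak = 586.8 m³/s.
Runoff depth d = ΣQ_DR·Δt / A = 2070 × 3600 / (414 km²) = 18.00 mm.
The 1-cm UH is the DRH scaled by (10 mm)/d, so U_p = 586.8 × 10/18.00 = 326 m³/s.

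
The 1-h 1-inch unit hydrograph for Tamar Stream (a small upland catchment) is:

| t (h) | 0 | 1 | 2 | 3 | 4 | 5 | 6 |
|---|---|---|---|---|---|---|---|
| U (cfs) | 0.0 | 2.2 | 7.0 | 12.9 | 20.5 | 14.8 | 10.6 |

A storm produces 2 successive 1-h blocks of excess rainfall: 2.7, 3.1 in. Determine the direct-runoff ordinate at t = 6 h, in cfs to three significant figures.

By discrete convolution, Q_j = Σ (P_i / 1 in) · U_{j−i}.
At t = 6 h (j=6): Q = (2.7/1)·10.6 + (3.1/1)·14.8 = 74.5 cfs.

Q ≈ 74.5 cfs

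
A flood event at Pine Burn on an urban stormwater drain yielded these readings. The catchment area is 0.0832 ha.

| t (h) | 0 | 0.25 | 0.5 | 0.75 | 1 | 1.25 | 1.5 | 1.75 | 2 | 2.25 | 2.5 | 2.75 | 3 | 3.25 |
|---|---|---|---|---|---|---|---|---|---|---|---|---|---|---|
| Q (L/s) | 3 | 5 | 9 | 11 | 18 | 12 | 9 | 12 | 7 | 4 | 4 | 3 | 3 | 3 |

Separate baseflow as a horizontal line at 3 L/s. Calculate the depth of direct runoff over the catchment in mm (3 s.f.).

Direct runoff: 0.0, 2.0, 6.0, 8.0, 15.0, 9.0, 6.0, 9.0, 4.0, 1.0, 1.0, 0.0, 0.0, 0.0 L/s; ΣQ_DR = 61.00 L/s.
V = ΣQ_DR · Δt = 61.00 × 900 s = 54900 L.
Over A = 0.0832 ha, depth = V / A = 66.0 mm.

d ≈ 66.0 mm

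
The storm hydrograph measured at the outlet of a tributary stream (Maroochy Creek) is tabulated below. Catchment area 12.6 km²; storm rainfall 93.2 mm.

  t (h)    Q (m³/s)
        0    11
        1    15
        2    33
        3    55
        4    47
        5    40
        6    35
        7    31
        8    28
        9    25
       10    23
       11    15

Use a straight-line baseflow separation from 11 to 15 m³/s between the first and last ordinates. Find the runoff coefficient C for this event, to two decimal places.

ΣQ_DR = 202.0 m³/s; V = ΣQ_DR·Δt = 7.272 × 10^5 m³.
Runoff depth d = V / A = 57.71 mm.
C = d / P = 57.71 / 93.2 = 0.62.

C ≈ 0.62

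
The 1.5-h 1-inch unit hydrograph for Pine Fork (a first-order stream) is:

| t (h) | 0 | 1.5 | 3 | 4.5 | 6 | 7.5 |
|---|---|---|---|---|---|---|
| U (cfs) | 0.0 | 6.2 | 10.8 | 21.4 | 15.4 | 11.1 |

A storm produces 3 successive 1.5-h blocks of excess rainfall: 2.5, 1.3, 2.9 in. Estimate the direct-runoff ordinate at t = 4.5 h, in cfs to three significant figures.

By discrete convolution, Q_j = Σ (P_i / 1 in) · U_{j−i}.
At t = 4.5 h (j=3): Q = (2.5/1)·21.4 + (1.3/1)·10.8 + (2.9/1)·6.2 = 85.5 cfs.

Q ≈ 85.5 cfs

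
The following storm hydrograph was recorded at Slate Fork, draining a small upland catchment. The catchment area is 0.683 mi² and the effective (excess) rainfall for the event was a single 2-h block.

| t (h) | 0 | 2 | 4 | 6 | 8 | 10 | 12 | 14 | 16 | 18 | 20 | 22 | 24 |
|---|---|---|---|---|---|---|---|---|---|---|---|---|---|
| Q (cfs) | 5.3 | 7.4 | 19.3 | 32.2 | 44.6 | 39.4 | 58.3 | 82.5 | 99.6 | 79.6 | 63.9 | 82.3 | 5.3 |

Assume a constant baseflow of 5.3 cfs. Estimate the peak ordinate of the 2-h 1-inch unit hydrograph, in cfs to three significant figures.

Direct runoff: 0.0, 2.1, 14.0, 26.9, 39.3, 34.1, 53.0, 77.2, 94.3, 74.3, 58.6, 77.0, 0.0 cfs; ΣQ_DR = 550.8 cfs, peak = 94.3 cfs.
Runoff depth d = ΣQ_DR·Δt / A = 550.8 × 7200 / (0.683 mi²) = 2.499 in.
The 1-inch UH is the DRH scaled by (1 in)/d, so U_p = 94.3 × 1/2.499 = 37.7 cfs.

U_p ≈ 37.7 cfs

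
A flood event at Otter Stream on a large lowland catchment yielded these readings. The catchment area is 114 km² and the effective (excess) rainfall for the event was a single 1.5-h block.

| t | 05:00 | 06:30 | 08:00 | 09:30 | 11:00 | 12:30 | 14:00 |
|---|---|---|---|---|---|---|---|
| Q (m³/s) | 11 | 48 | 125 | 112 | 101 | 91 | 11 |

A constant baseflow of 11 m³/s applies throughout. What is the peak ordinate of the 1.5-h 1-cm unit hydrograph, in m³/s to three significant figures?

U_p ≈ 57.0 m³/s

Direct runoff: 0.0, 37.0, 114.0, 101.0, 90.0, 80.0, 0.0 m³/s; ΣQ_DR = 422.0 m³/s, peak = 114.0 m³/s.
Runoff depth d = ΣQ_DR·Δt / A = 422.0 × 5400 / (114 km²) = 19.99 mm.
The 1-cm UH is the DRH scaled by (10 mm)/d, so U_p = 114.0 × 10/19.99 = 57.0 m³/s.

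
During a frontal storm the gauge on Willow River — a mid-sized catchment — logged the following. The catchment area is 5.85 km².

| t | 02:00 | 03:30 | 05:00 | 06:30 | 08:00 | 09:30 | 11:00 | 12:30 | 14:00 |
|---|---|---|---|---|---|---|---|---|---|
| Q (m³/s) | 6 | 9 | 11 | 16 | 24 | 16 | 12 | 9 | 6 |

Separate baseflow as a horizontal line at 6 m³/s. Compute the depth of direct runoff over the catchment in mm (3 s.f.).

d ≈ 50.8 mm

Direct runoff: 0.0, 3.0, 5.0, 10.0, 18.0, 10.0, 6.0, 3.0, 0.0 m³/s; ΣQ_DR = 55.00 m³/s.
V = ΣQ_DR · Δt = 55.00 × 5400 s = 2.970 × 10^5 m³.
Over A = 5.85 km², depth = V / A = 50.8 mm.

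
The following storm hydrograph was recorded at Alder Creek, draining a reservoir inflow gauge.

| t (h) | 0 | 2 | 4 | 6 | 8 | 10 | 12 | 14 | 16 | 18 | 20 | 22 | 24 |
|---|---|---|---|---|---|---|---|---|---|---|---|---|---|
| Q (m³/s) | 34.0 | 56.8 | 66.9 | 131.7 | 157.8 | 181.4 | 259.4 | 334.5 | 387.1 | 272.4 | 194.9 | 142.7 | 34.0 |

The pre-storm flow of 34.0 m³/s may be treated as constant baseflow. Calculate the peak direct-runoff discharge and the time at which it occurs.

Q_p = 353.1 m³/s at t = 16 h

Subtracting baseflow gives direct-runoff ordinates: 0.0, 22.8, 32.9, 97.7, 123.8, 147.4, 225.4, 300.5, 353.1, 238.4, 160.9, 108.7, 0.0 m³/s.
The maximum is 353.1 m³/s, occurring at the reading for t = 16 h.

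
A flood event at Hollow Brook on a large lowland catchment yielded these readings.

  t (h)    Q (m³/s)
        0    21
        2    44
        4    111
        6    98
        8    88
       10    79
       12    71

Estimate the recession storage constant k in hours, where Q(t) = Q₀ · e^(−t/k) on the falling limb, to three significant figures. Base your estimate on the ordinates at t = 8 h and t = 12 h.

On the falling limb, Q drops from 88 to 71 m³/s between t = 8 h and t = 12 h (Δt = 4 h).
k = −Δt / ln(Q₂/Q₁) = −4 / ln(71/88) = 18.6 h.

k ≈ 18.6 h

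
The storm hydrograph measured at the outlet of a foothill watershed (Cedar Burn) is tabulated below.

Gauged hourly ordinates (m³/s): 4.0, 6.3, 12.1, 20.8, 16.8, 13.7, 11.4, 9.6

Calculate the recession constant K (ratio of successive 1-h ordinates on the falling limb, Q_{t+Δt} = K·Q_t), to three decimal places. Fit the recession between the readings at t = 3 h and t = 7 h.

K ≈ 0.824

Using the recession-limb readings at t = 3 h and t = 7 h: Q falls from 20.8 to 9.6 m³/s over 4 intervals.
K = (Q₂/Q₁)^(1/4) = (9.6/20.8)^(1/4) = 0.824.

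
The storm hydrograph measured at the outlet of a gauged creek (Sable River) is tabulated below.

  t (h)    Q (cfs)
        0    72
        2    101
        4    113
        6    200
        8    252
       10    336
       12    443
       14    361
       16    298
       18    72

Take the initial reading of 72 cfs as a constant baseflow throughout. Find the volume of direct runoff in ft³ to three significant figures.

Direct-runoff ordinates (Q − Q_b): 0.0, 29.0, 41.0, 128.0, 180.0, 264.0, 371.0, 289.0, 226.0, 0.0 cfs.
ΣQ_DR = 1528 cfs.
With Δt = 2 h = 7200 s, V = ΣQ_DR · Δt = 1528 × 7200 = 1.10 × 10^7 ft³.

V ≈ 1.10 × 10^7 ft³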